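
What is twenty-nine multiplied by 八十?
Convert twenty-nine (English words) → 29 (decimal)
Convert 八十 (Chinese numeral) → 8×10 = 80 (decimal)
Compute 29 × 80 = 2320
2320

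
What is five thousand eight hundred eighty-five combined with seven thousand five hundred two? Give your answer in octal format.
Convert five thousand eight hundred eighty-five (English words) → 5×1000 + 8×100 + 85 = 5885 (decimal)
Convert seven thousand five hundred two (English words) → 7×1000 + 5×100 + 2 = 7502 (decimal)
Compute 5885 + 7502 = 13387
Convert 13387 (decimal) → 13387 = 3×4096 + 2×512 + 1×64 + 1×8 + 3 → 0o32113 (octal)
0o32113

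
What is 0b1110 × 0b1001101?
Convert 0b1110 (binary) → 8 + 4 + 2 = 14 (decimal)
Convert 0b1001101 (binary) → 64 + 8 + 4 + 1 = 77 (decimal)
Compute 14 × 77 = 1078
1078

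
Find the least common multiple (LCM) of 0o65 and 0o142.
Convert 0o65 (octal) → 6×8 + 5 = 53 (decimal)
Convert 0o142 (octal) → 1×64 + 4×8 + 2 = 98 (decimal)
Compute lcm(53, 98) = 5194
5194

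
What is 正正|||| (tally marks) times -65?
Convert 正正|||| (tally marks) → 5 + 5 + 4 = 14 (decimal)
Compute 14 × -65 = -910
-910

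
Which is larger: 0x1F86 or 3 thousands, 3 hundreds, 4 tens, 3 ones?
Convert 0x1F86 (hexadecimal) → 1×4096 + 15×256 + 8×16 + 6 = 8070 (decimal)
Convert 3 thousands, 3 hundreds, 4 tens, 3 ones (place-value notation) → 3×1000 + 3×100 + 4×10 + 3 = 3343 (decimal)
Compare 8070 vs 3343: larger = 8070
8070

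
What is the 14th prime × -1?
Convert the 14th prime (prime index) → 43 (decimal)
Compute 43 × -1 = -43
-43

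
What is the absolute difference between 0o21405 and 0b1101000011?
Convert 0o21405 (octal) → 2×4096 + 1×512 + 4×64 + 5 = 8965 (decimal)
Convert 0b1101000011 (binary) → 512 + 256 + 64 + 2 + 1 = 835 (decimal)
Compute |8965 - 835| = 8130
8130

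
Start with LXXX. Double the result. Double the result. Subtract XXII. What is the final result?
Convert LXXX (Roman numeral) → 50 + 10 + 10 + 10 = 80 (decimal)
Start: 80
80 × 2 = 160
160 × 2 = 320
Convert XXII (Roman numeral) → 10 + 10 + 1 + 1 = 22 (decimal)
320 - 22 = 298
298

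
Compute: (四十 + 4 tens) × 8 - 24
Convert 四十 (Chinese numeral) → 4×10 = 40 (decimal)
Convert 4 tens (place-value notation) → 4×10 = 40 (decimal)
Expression in decimal: (40 + 40) × 8 - 24
Parentheses first: 40 + 40 = 80
Multiply: 80 × 8 = 640
Subtract: 640 - 24 = 616
616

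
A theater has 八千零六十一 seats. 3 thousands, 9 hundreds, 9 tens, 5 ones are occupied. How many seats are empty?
Convert 八千零六十一 (Chinese numeral) → 8×1000 + 6×10 + 1 = 8061 (decimal)
Convert 3 thousands, 9 hundreds, 9 tens, 5 ones (place-value notation) → 3×1000 + 9×100 + 9×10 + 5 = 3995 (decimal)
Compute 8061 - 3995 = 4066
4066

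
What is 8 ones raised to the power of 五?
Convert 8 ones (place-value notation) → 8 (decimal)
Convert 五 (Chinese numeral) → 5 (decimal)
Compute 8 ^ 5 = 32768
32768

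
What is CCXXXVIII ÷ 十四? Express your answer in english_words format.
Convert CCXXXVIII (Roman numeral) → 100 + 100 + 10 + 10 + 10 + 5 + 1 + 1 + 1 = 238 (decimal)
Convert 十四 (Chinese numeral) → 1×10 + 4 = 14 (decimal)
Compute 238 ÷ 14 = 17
Convert 17 (decimal) → seventeen (English words)
seventeen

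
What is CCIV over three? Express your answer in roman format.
Convert CCIV (Roman numeral) → 100 + 100 + 4 = 204 (decimal)
Convert three (English words) → 3 (decimal)
Compute 204 ÷ 3 = 68
Convert 68 (decimal) → 68 = 50 + 10 + 5 + 1 + 1 + 1 → LXVIII (Roman numeral)
LXVIII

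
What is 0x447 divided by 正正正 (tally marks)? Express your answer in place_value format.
Convert 0x447 (hexadecimal) → 4×256 + 4×16 + 7 = 1095 (decimal)
Convert 正正正 (tally marks) → 5 + 5 + 5 = 15 (decimal)
Compute 1095 ÷ 15 = 73
Convert 73 (decimal) → 73 = 7×10 + 3 → 7 tens, 3 ones (place-value notation)
7 tens, 3 ones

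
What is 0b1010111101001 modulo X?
Convert 0b1010111101001 (binary) → 4096 + 1024 + 256 + 128 + 64 + 32 + 8 + 1 = 5609 (decimal)
Convert X (Roman numeral) → 10 (decimal)
Compute 5609 mod 10 = 9
9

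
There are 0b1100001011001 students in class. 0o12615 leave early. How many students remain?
Convert 0b1100001011001 (binary) → 4096 + 2048 + 64 + 16 + 8 + 1 = 6233 (decimal)
Convert 0o12615 (octal) → 1×4096 + 2×512 + 6×64 + 1×8 + 5 = 5517 (decimal)
Compute 6233 - 5517 = 716
716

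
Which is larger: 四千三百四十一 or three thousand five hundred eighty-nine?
Convert 四千三百四十一 (Chinese numeral) → 4×1000 + 3×100 + 4×10 + 1 = 4341 (decimal)
Convert three thousand five hundred eighty-nine (English words) → 3×1000 + 5×100 + 89 = 3589 (decimal)
Compare 4341 vs 3589: larger = 4341
4341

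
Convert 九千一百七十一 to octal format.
Convert 九千一百七十一 (Chinese numeral) → 9×1000 + 1×100 + 7×10 + 1 = 9171 (decimal)
Convert 9171 (decimal) → 9171 = 2×4096 + 1×512 + 7×64 + 2×8 + 3 → 0o21723 (octal)
0o21723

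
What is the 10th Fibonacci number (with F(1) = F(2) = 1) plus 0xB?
The 10th Fibonacci number (with F(1) = F(2) = 1): 1, 1, 2, 3, 5, 8, 13, 21, 34, 55 → 55
Convert 0xB (hexadecimal) → 11 (decimal)
Compute 55 + 11 = 66
66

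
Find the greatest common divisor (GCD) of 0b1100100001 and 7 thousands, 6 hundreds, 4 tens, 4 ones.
Convert 0b1100100001 (binary) → 512 + 256 + 32 + 1 = 801 (decimal)
Convert 7 thousands, 6 hundreds, 4 tens, 4 ones (place-value notation) → 7×1000 + 6×100 + 4×10 + 4 = 7644 (decimal)
Compute gcd(801, 7644) = 3
3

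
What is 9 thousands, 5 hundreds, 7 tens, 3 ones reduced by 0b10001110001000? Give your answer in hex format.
Convert 9 thousands, 5 hundreds, 7 tens, 3 ones (place-value notation) → 9×1000 + 5×100 + 7×10 + 3 = 9573 (decimal)
Convert 0b10001110001000 (binary) → 8192 + 512 + 256 + 128 + 8 = 9096 (decimal)
Compute 9573 - 9096 = 477
Convert 477 (decimal) → 477 = 1×256 + 13×16 + 13 → 0x1DD (hexadecimal)
0x1DD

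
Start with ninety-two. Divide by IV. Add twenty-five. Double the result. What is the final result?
Convert ninety-two (English words) → 92 (decimal)
Start: 92
Convert IV (Roman numeral) → 4 (decimal)
92 ÷ 4 = 23
Convert twenty-five (English words) → 25 (decimal)
23 + 25 = 48
48 × 2 = 96
96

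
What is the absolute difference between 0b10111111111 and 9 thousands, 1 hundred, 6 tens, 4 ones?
Convert 0b10111111111 (binary) → 1024 + 256 + 128 + 64 + 32 + 16 + 8 + 4 + 2 + 1 = 1535 (decimal)
Convert 9 thousands, 1 hundred, 6 tens, 4 ones (place-value notation) → 9×1000 + 1×100 + 6×10 + 4 = 9164 (decimal)
Compute |1535 - 9164| = 7629
7629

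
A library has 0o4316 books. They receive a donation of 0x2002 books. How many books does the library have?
Convert 0o4316 (octal) → 4×512 + 3×64 + 1×8 + 6 = 2254 (decimal)
Convert 0x2002 (hexadecimal) → 2×4096 + 2 = 8194 (decimal)
Compute 2254 + 8194 = 10448
10448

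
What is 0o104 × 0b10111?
Convert 0o104 (octal) → 1×64 + 4 = 68 (decimal)
Convert 0b10111 (binary) → 16 + 4 + 2 + 1 = 23 (decimal)
Compute 68 × 23 = 1564
1564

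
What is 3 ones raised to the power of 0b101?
Convert 3 ones (place-value notation) → 3 (decimal)
Convert 0b101 (binary) → 4 + 1 = 5 (decimal)
Compute 3 ^ 5 = 243
243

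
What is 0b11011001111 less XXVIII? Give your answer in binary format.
Convert 0b11011001111 (binary) → 1024 + 512 + 128 + 64 + 8 + 4 + 2 + 1 = 1743 (decimal)
Convert XXVIII (Roman numeral) → 10 + 10 + 5 + 1 + 1 + 1 = 28 (decimal)
Compute 1743 - 28 = 1715
Convert 1715 (decimal) → 1715 = 1024 + 512 + 128 + 32 + 16 + 2 + 1 → 0b11010110011 (binary)
0b11010110011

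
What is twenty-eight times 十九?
Convert twenty-eight (English words) → 28 (decimal)
Convert 十九 (Chinese numeral) → 1×10 + 9 = 19 (decimal)
Compute 28 × 19 = 532
532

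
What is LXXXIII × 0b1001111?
Convert LXXXIII (Roman numeral) → 50 + 10 + 10 + 10 + 1 + 1 + 1 = 83 (decimal)
Convert 0b1001111 (binary) → 64 + 8 + 4 + 2 + 1 = 79 (decimal)
Compute 83 × 79 = 6557
6557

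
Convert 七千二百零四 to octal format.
Convert 七千二百零四 (Chinese numeral) → 7×1000 + 2×100 + 4 = 7204 (decimal)
Convert 7204 (decimal) → 7204 = 1×4096 + 6×512 + 4×8 + 4 → 0o16044 (octal)
0o16044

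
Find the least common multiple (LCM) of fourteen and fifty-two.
Convert fourteen (English words) → 14 (decimal)
Convert fifty-two (English words) → 52 (decimal)
Compute lcm(14, 52) = 364
364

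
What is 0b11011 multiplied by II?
Convert 0b11011 (binary) → 16 + 8 + 2 + 1 = 27 (decimal)
Convert II (Roman numeral) → 1 + 1 = 2 (decimal)
Compute 27 × 2 = 54
54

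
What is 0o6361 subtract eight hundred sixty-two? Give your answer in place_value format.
Convert 0o6361 (octal) → 6×512 + 3×64 + 6×8 + 1 = 3313 (decimal)
Convert eight hundred sixty-two (English words) → 8×100 + 62 = 862 (decimal)
Compute 3313 - 862 = 2451
Convert 2451 (decimal) → 2451 = 2×1000 + 4×100 + 5×10 + 1 → 2 thousands, 4 hundreds, 5 tens, 1 one (place-value notation)
2 thousands, 4 hundreds, 5 tens, 1 one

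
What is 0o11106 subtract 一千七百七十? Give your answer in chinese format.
Convert 0o11106 (octal) → 1×4096 + 1×512 + 1×64 + 6 = 4678 (decimal)
Convert 一千七百七十 (Chinese numeral) → 1×1000 + 7×100 + 7×10 = 1770 (decimal)
Compute 4678 - 1770 = 2908
Convert 2908 (decimal) → 2908 = 2×1000 + 9×100 + 8 → 二千九百零八 (Chinese numeral)
二千九百零八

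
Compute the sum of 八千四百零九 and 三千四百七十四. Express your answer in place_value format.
Convert 八千四百零九 (Chinese numeral) → 8×1000 + 4×100 + 9 = 8409 (decimal)
Convert 三千四百七十四 (Chinese numeral) → 3×1000 + 4×100 + 7×10 + 4 = 3474 (decimal)
Compute 8409 + 3474 = 11883
Convert 11883 (decimal) → 11883 = 11×1000 + 8×100 + 8×10 + 3 → 11 thousands, 8 hundreds, 8 tens, 3 ones (place-value notation)
11 thousands, 8 hundreds, 8 tens, 3 ones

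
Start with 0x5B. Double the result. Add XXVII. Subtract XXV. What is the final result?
Convert 0x5B (hexadecimal) → 5×16 + 11 = 91 (decimal)
Start: 91
91 × 2 = 182
Convert XXVII (Roman numeral) → 10 + 10 + 5 + 1 + 1 = 27 (decimal)
182 + 27 = 209
Convert XXV (Roman numeral) → 10 + 10 + 5 = 25 (decimal)
209 - 25 = 184
184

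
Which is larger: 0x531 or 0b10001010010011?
Convert 0x531 (hexadecimal) → 5×256 + 3×16 + 1 = 1329 (decimal)
Convert 0b10001010010011 (binary) → 8192 + 512 + 128 + 16 + 2 + 1 = 8851 (decimal)
Compare 1329 vs 8851: larger = 8851
8851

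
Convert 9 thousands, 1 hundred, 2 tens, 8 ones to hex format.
Convert 9 thousands, 1 hundred, 2 tens, 8 ones (place-value notation) → 9×1000 + 1×100 + 2×10 + 8 = 9128 (decimal)
Convert 9128 (decimal) → 9128 = 2×4096 + 3×256 + 10×16 + 8 → 0x23A8 (hexadecimal)
0x23A8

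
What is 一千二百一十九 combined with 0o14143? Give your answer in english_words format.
Convert 一千二百一十九 (Chinese numeral) → 1×1000 + 2×100 + 1×10 + 9 = 1219 (decimal)
Convert 0o14143 (octal) → 1×4096 + 4×512 + 1×64 + 4×8 + 3 = 6243 (decimal)
Compute 1219 + 6243 = 7462
Convert 7462 (decimal) → 7462 = 7×1000 + 4×100 + 62 → seven thousand four hundred sixty-two (English words)
seven thousand four hundred sixty-two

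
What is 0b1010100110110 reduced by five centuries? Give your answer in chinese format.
Convert 0b1010100110110 (binary) → 4096 + 1024 + 256 + 32 + 16 + 4 + 2 = 5430 (decimal)
Convert five centuries (colloquial) → 500 (decimal)
Compute 5430 - 500 = 4930
Convert 4930 (decimal) → 4930 = 4×1000 + 9×100 + 3×10 → 四千九百三十 (Chinese numeral)
四千九百三十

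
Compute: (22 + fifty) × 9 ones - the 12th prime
Convert fifty (English words) → 50 (decimal)
Convert 9 ones (place-value notation) → 9 (decimal)
Convert the 12th prime (prime index) → 37 (decimal)
Expression in decimal: (22 + 50) × 9 - 37
Parentheses first: 22 + 50 = 72
Multiply: 72 × 9 = 648
Subtract: 648 - 37 = 611
611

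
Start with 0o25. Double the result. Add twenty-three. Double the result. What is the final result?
Convert 0o25 (octal) → 2×8 + 5 = 21 (decimal)
Start: 21
21 × 2 = 42
Convert twenty-three (English words) → 23 (decimal)
42 + 23 = 65
65 × 2 = 130
130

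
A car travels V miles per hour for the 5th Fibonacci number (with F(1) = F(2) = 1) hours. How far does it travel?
Convert V (Roman numeral) → 5 (decimal)
Convert the 5th Fibonacci number (with F(1) = F(2) = 1) (Fibonacci index) → 1, 1, 2, 3, 5 → 5 (decimal)
Compute 5 × 5 = 25
25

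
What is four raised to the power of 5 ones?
Convert four (English words) → 4 (decimal)
Convert 5 ones (place-value notation) → 5 (decimal)
Compute 4 ^ 5 = 1024
1024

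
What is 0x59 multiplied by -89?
Convert 0x59 (hexadecimal) → 5×16 + 9 = 89 (decimal)
Compute 89 × -89 = -7921
-7921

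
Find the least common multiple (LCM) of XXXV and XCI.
Convert XXXV (Roman numeral) → 10 + 10 + 10 + 5 = 35 (decimal)
Convert XCI (Roman numeral) → 90 + 1 = 91 (decimal)
Compute lcm(35, 91) = 455
455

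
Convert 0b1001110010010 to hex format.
Convert 0b1001110010010 (binary) → 4096 + 512 + 256 + 128 + 16 + 2 = 5010 (decimal)
Convert 5010 (decimal) → 5010 = 1×4096 + 3×256 + 9×16 + 2 → 0x1392 (hexadecimal)
0x1392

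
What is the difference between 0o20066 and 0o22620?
Convert 0o20066 (octal) → 2×4096 + 6×8 + 6 = 8246 (decimal)
Convert 0o22620 (octal) → 2×4096 + 2×512 + 6×64 + 2×8 = 9616 (decimal)
Difference: |8246 - 9616| = 1370
1370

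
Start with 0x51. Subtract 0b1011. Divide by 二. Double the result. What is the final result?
Convert 0x51 (hexadecimal) → 5×16 + 1 = 81 (decimal)
Start: 81
Convert 0b1011 (binary) → 8 + 2 + 1 = 11 (decimal)
81 - 11 = 70
Convert 二 (Chinese numeral) → 2 (decimal)
70 ÷ 2 = 35
35 × 2 = 70
70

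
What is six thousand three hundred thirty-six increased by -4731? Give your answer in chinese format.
Convert six thousand three hundred thirty-six (English words) → 6×1000 + 3×100 + 36 = 6336 (decimal)
Compute 6336 + -4731 = 1605
Convert 1605 (decimal) → 1605 = 1×1000 + 6×100 + 5 → 一千六百零五 (Chinese numeral)
一千六百零五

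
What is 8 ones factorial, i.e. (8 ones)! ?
Convert 8 ones (place-value notation) → 8 (decimal)
Compute 8! = 40320
40320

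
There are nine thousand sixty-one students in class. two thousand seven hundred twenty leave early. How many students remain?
Convert nine thousand sixty-one (English words) → 9×1000 + 61 = 9061 (decimal)
Convert two thousand seven hundred twenty (English words) → 2×1000 + 7×100 + 20 = 2720 (decimal)
Compute 9061 - 2720 = 6341
6341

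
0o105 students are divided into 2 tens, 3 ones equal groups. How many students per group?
Convert 0o105 (octal) → 1×64 + 5 = 69 (decimal)
Convert 2 tens, 3 ones (place-value notation) → 2×10 + 3 = 23 (decimal)
Compute 69 ÷ 23 = 3
3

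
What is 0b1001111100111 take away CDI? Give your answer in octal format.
Convert 0b1001111100111 (binary) → 4096 + 512 + 256 + 128 + 64 + 32 + 4 + 2 + 1 = 5095 (decimal)
Convert CDI (Roman numeral) → 400 + 1 = 401 (decimal)
Compute 5095 - 401 = 4694
Convert 4694 (decimal) → 4694 = 1×4096 + 1×512 + 1×64 + 2×8 + 6 → 0o11126 (octal)
0o11126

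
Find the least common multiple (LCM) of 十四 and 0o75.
Convert 十四 (Chinese numeral) → 1×10 + 4 = 14 (decimal)
Convert 0o75 (octal) → 7×8 + 5 = 61 (decimal)
Compute lcm(14, 61) = 854
854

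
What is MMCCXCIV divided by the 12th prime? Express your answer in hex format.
Convert MMCCXCIV (Roman numeral) → 1000 + 1000 + 100 + 100 + 90 + 4 = 2294 (decimal)
Convert the 12th prime (prime index) → 37 (decimal)
Compute 2294 ÷ 37 = 62
Convert 62 (decimal) → 62 = 3×16 + 14 → 0x3E (hexadecimal)
0x3E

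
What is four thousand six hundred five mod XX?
Convert four thousand six hundred five (English words) → 4×1000 + 6×100 + 5 = 4605 (decimal)
Convert XX (Roman numeral) → 10 + 10 = 20 (decimal)
Compute 4605 mod 20 = 5
5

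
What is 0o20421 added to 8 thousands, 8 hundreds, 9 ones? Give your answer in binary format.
Convert 0o20421 (octal) → 2×4096 + 4×64 + 2×8 + 1 = 8465 (decimal)
Convert 8 thousands, 8 hundreds, 9 ones (place-value notation) → 8×1000 + 8×100 + 9 = 8809 (decimal)
Compute 8465 + 8809 = 17274
Convert 17274 (decimal) → 17274 = 16384 + 512 + 256 + 64 + 32 + 16 + 8 + 2 → 0b100001101111010 (binary)
0b100001101111010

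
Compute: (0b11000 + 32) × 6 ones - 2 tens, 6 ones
Convert 0b11000 (binary) → 16 + 8 = 24 (decimal)
Convert 6 ones (place-value notation) → 6 (decimal)
Convert 2 tens, 6 ones (place-value notation) → 2×10 + 6 = 26 (decimal)
Expression in decimal: (24 + 32) × 6 - 26
Parentheses first: 24 + 32 = 56
Multiply: 56 × 6 = 336
Subtract: 336 - 26 = 310
310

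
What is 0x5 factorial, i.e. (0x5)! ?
Convert 0x5 (hexadecimal) → 5 (decimal)
Compute 5! = 120
120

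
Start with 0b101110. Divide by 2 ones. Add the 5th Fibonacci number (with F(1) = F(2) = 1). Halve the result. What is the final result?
Convert 0b101110 (binary) → 32 + 8 + 4 + 2 = 46 (decimal)
Start: 46
Convert 2 ones (place-value notation) → 2 (decimal)
46 ÷ 2 = 23
Convert the 5th Fibonacci number (with F(1) = F(2) = 1) (Fibonacci index) → 1, 1, 2, 3, 5 → 5 (decimal)
23 + 5 = 28
28 ÷ 2 = 14
14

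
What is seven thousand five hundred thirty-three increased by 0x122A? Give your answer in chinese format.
Convert seven thousand five hundred thirty-three (English words) → 7×1000 + 5×100 + 33 = 7533 (decimal)
Convert 0x122A (hexadecimal) → 1×4096 + 2×256 + 2×16 + 10 = 4650 (decimal)
Compute 7533 + 4650 = 12183
Convert 12183 (decimal) → 12183 = 1×10000 + 2×1000 + 1×100 + 8×10 + 3 → 一万二千一百八十三 (Chinese numeral)
一万二千一百八十三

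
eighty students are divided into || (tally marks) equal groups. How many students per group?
Convert eighty (English words) → 80 (decimal)
Convert || (tally marks) → 2 (decimal)
Compute 80 ÷ 2 = 40
40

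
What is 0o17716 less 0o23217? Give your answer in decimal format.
Convert 0o17716 (octal) → 1×4096 + 7×512 + 7×64 + 1×8 + 6 = 8142 (decimal)
Convert 0o23217 (octal) → 2×4096 + 3×512 + 2×64 + 1×8 + 7 = 9871 (decimal)
Compute 8142 - 9871 = -1729
-1729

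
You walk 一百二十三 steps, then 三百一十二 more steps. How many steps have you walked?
Convert 一百二十三 (Chinese numeral) → 1×100 + 2×10 + 3 = 123 (decimal)
Convert 三百一十二 (Chinese numeral) → 3×100 + 1×10 + 2 = 312 (decimal)
Compute 123 + 312 = 435
435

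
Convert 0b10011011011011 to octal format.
Convert 0b10011011011011 (binary) → 8192 + 1024 + 512 + 128 + 64 + 16 + 8 + 2 + 1 = 9947 (decimal)
Convert 9947 (decimal) → 9947 = 2×4096 + 3×512 + 3×64 + 3×8 + 3 → 0o23333 (octal)
0o23333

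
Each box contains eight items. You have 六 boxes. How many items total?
Convert eight (English words) → 8 (decimal)
Convert 六 (Chinese numeral) → 6 (decimal)
Compute 8 × 6 = 48
48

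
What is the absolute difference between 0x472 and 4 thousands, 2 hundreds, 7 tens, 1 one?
Convert 0x472 (hexadecimal) → 4×256 + 7×16 + 2 = 1138 (decimal)
Convert 4 thousands, 2 hundreds, 7 tens, 1 one (place-value notation) → 4×1000 + 2×100 + 7×10 + 1 = 4271 (decimal)
Compute |1138 - 4271| = 3133
3133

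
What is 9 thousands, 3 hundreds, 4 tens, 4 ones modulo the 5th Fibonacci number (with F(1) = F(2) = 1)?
Convert 9 thousands, 3 hundreds, 4 tens, 4 ones (place-value notation) → 9×1000 + 3×100 + 4×10 + 4 = 9344 (decimal)
Convert the 5th Fibonacci number (with F(1) = F(2) = 1) (Fibonacci index) → 1, 1, 2, 3, 5 → 5 (decimal)
Compute 9344 mod 5 = 4
4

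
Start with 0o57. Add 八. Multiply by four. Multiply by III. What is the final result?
Convert 0o57 (octal) → 5×8 + 7 = 47 (decimal)
Start: 47
Convert 八 (Chinese numeral) → 8 (decimal)
47 + 8 = 55
Convert four (English words) → 4 (decimal)
55 × 4 = 220
Convert III (Roman numeral) → 1 + 1 + 1 = 3 (decimal)
220 × 3 = 660
660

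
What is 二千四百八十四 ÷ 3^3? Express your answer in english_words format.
Convert 二千四百八十四 (Chinese numeral) → 2×1000 + 4×100 + 8×10 + 4 = 2484 (decimal)
Convert 3^3 (power) → 27 (decimal)
Compute 2484 ÷ 27 = 92
Convert 92 (decimal) → ninety-two (English words)
ninety-two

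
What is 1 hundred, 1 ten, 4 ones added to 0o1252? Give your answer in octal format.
Convert 1 hundred, 1 ten, 4 ones (place-value notation) → 1×100 + 1×10 + 4 = 114 (decimal)
Convert 0o1252 (octal) → 1×512 + 2×64 + 5×8 + 2 = 682 (decimal)
Compute 114 + 682 = 796
Convert 796 (decimal) → 796 = 1×512 + 4×64 + 3×8 + 4 → 0o1434 (octal)
0o1434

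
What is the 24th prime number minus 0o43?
The 24th prime number = 89
Convert 0o43 (octal) → 4×8 + 3 = 35 (decimal)
Compute 89 - 35 = 54
54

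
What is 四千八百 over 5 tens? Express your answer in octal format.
Convert 四千八百 (Chinese numeral) → 4×1000 + 8×100 = 4800 (decimal)
Convert 5 tens (place-value notation) → 5×10 = 50 (decimal)
Compute 4800 ÷ 50 = 96
Convert 96 (decimal) → 96 = 1×64 + 4×8 → 0o140 (octal)
0o140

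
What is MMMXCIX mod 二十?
Convert MMMXCIX (Roman numeral) → 1000 + 1000 + 1000 + 90 + 9 = 3099 (decimal)
Convert 二十 (Chinese numeral) → 2×10 = 20 (decimal)
Compute 3099 mod 20 = 19
19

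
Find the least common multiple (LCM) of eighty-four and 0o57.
Convert eighty-four (English words) → 84 (decimal)
Convert 0o57 (octal) → 5×8 + 7 = 47 (decimal)
Compute lcm(84, 47) = 3948
3948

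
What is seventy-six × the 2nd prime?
Convert seventy-six (English words) → 76 (decimal)
Convert the 2nd prime (prime index) → 3 (decimal)
Compute 76 × 3 = 228
228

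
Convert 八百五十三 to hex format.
Convert 八百五十三 (Chinese numeral) → 8×100 + 5×10 + 3 = 853 (decimal)
Convert 853 (decimal) → 853 = 3×256 + 5×16 + 5 → 0x355 (hexadecimal)
0x355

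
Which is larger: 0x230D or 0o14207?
Convert 0x230D (hexadecimal) → 2×4096 + 3×256 + 13 = 8973 (decimal)
Convert 0o14207 (octal) → 1×4096 + 4×512 + 2×64 + 7 = 6279 (decimal)
Compare 8973 vs 6279: larger = 8973
8973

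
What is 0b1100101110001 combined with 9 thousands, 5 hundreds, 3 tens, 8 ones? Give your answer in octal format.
Convert 0b1100101110001 (binary) → 4096 + 2048 + 256 + 64 + 32 + 16 + 1 = 6513 (decimal)
Convert 9 thousands, 5 hundreds, 3 tens, 8 ones (place-value notation) → 9×1000 + 5×100 + 3×10 + 8 = 9538 (decimal)
Compute 6513 + 9538 = 16051
Convert 16051 (decimal) → 16051 = 3×4096 + 7×512 + 2×64 + 6×8 + 3 → 0o37263 (octal)
0o37263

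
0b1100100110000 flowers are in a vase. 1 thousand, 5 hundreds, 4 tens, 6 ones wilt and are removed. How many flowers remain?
Convert 0b1100100110000 (binary) → 4096 + 2048 + 256 + 32 + 16 = 6448 (decimal)
Convert 1 thousand, 5 hundreds, 4 tens, 6 ones (place-value notation) → 1×1000 + 5×100 + 4×10 + 6 = 1546 (decimal)
Compute 6448 - 1546 = 4902
4902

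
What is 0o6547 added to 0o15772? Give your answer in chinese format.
Convert 0o6547 (octal) → 6×512 + 5×64 + 4×8 + 7 = 3431 (decimal)
Convert 0o15772 (octal) → 1×4096 + 5×512 + 7×64 + 7×8 + 2 = 7162 (decimal)
Compute 3431 + 7162 = 10593
Convert 10593 (decimal) → 10593 = 1×10000 + 5×100 + 9×10 + 3 → 一万零五百九十三 (Chinese numeral)
一万零五百九十三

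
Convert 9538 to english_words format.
Convert 9538 (decimal) → 9538 = 9×1000 + 5×100 + 38 → nine thousand five hundred thirty-eight (English words)
nine thousand five hundred thirty-eight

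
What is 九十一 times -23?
Convert 九十一 (Chinese numeral) → 9×10 + 1 = 91 (decimal)
Compute 91 × -23 = -2093
-2093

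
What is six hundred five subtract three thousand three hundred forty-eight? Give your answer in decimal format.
Convert six hundred five (English words) → 6×100 + 5 = 605 (decimal)
Convert three thousand three hundred forty-eight (English words) → 3×1000 + 3×100 + 48 = 3348 (decimal)
Compute 605 - 3348 = -2743
-2743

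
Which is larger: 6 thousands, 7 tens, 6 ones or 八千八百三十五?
Convert 6 thousands, 7 tens, 6 ones (place-value notation) → 6×1000 + 7×10 + 6 = 6076 (decimal)
Convert 八千八百三十五 (Chinese numeral) → 8×1000 + 8×100 + 3×10 + 5 = 8835 (decimal)
Compare 6076 vs 8835: larger = 8835
8835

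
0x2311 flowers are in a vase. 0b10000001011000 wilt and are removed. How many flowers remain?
Convert 0x2311 (hexadecimal) → 2×4096 + 3×256 + 1×16 + 1 = 8977 (decimal)
Convert 0b10000001011000 (binary) → 8192 + 64 + 16 + 8 = 8280 (decimal)
Compute 8977 - 8280 = 697
697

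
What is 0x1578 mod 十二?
Convert 0x1578 (hexadecimal) → 1×4096 + 5×256 + 7×16 + 8 = 5496 (decimal)
Convert 十二 (Chinese numeral) → 1×10 + 2 = 12 (decimal)
Compute 5496 mod 12 = 0
0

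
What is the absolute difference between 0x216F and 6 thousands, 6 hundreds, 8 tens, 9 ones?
Convert 0x216F (hexadecimal) → 2×4096 + 1×256 + 6×16 + 15 = 8559 (decimal)
Convert 6 thousands, 6 hundreds, 8 tens, 9 ones (place-value notation) → 6×1000 + 6×100 + 8×10 + 9 = 6689 (decimal)
Compute |8559 - 6689| = 1870
1870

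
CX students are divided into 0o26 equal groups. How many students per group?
Convert CX (Roman numeral) → 100 + 10 = 110 (decimal)
Convert 0o26 (octal) → 2×8 + 6 = 22 (decimal)
Compute 110 ÷ 22 = 5
5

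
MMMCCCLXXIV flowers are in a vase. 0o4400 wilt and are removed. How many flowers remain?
Convert MMMCCCLXXIV (Roman numeral) → 1000 + 1000 + 1000 + 100 + 100 + 100 + 50 + 10 + 10 + 4 = 3374 (decimal)
Convert 0o4400 (octal) → 4×512 + 4×64 = 2304 (decimal)
Compute 3374 - 2304 = 1070
1070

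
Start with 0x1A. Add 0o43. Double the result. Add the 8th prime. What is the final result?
Convert 0x1A (hexadecimal) → 1×16 + 10 = 26 (decimal)
Start: 26
Convert 0o43 (octal) → 4×8 + 3 = 35 (decimal)
26 + 35 = 61
61 × 2 = 122
Convert the 8th prime (prime index) → 19 (decimal)
122 + 19 = 141
141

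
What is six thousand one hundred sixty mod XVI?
Convert six thousand one hundred sixty (English words) → 6×1000 + 1×100 + 60 = 6160 (decimal)
Convert XVI (Roman numeral) → 10 + 5 + 1 = 16 (decimal)
Compute 6160 mod 16 = 0
0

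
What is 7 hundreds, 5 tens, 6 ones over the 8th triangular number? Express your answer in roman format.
Convert 7 hundreds, 5 tens, 6 ones (place-value notation) → 7×100 + 5×10 + 6 = 756 (decimal)
Convert the 8th triangular number (triangular index) → 8×9/2 = 36 (decimal)
Compute 756 ÷ 36 = 21
Convert 21 (decimal) → 21 = 10 + 10 + 1 → XXI (Roman numeral)
XXI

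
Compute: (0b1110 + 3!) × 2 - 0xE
Convert 0b1110 (binary) → 8 + 4 + 2 = 14 (decimal)
Convert 3! (factorial) → 6 (decimal)
Convert 0xE (hexadecimal) → 14 (decimal)
Expression in decimal: (14 + 6) × 2 - 14
Parentheses first: 14 + 6 = 20
Multiply: 20 × 2 = 40
Subtract: 40 - 14 = 26
26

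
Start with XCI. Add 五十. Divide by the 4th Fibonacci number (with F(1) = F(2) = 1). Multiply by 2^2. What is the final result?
Convert XCI (Roman numeral) → 90 + 1 = 91 (decimal)
Start: 91
Convert 五十 (Chinese numeral) → 5×10 = 50 (decimal)
91 + 50 = 141
Convert the 4th Fibonacci number (with F(1) = F(2) = 1) (Fibonacci index) → 1, 1, 2, 3 → 3 (decimal)
141 ÷ 3 = 47
Convert 2^2 (power) → 4 (decimal)
47 × 4 = 188
188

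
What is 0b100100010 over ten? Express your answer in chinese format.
Convert 0b100100010 (binary) → 256 + 32 + 2 = 290 (decimal)
Convert ten (English words) → 10 (decimal)
Compute 290 ÷ 10 = 29
Convert 29 (decimal) → 29 = 2×10 + 9 → 二十九 (Chinese numeral)
二十九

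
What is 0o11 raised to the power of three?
Convert 0o11 (octal) → 1×8 + 1 = 9 (decimal)
Convert three (English words) → 3 (decimal)
Compute 9 ^ 3 = 729
729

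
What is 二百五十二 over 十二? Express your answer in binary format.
Convert 二百五十二 (Chinese numeral) → 2×100 + 5×10 + 2 = 252 (decimal)
Convert 十二 (Chinese numeral) → 1×10 + 2 = 12 (decimal)
Compute 252 ÷ 12 = 21
Convert 21 (decimal) → 21 = 16 + 4 + 1 → 0b10101 (binary)
0b10101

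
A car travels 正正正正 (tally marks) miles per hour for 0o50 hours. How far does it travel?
Convert 正正正正 (tally marks) → 5 + 5 + 5 + 5 = 20 (decimal)
Convert 0o50 (octal) → 5×8 = 40 (decimal)
Compute 20 × 40 = 800
800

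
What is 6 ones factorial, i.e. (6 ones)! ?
Convert 6 ones (place-value notation) → 6 (decimal)
Compute 6! = 720
720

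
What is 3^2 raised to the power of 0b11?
Convert 3^2 (power) → 9 (decimal)
Convert 0b11 (binary) → 2 + 1 = 3 (decimal)
Compute 9 ^ 3 = 729
729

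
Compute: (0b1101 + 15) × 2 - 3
Convert 0b1101 (binary) → 8 + 4 + 1 = 13 (decimal)
Expression in decimal: (13 + 15) × 2 - 3
Parentheses first: 13 + 15 = 28
Multiply: 28 × 2 = 56
Subtract: 56 - 3 = 53
53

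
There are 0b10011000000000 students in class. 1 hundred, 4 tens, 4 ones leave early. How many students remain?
Convert 0b10011000000000 (binary) → 8192 + 1024 + 512 = 9728 (decimal)
Convert 1 hundred, 4 tens, 4 ones (place-value notation) → 1×100 + 4×10 + 4 = 144 (decimal)
Compute 9728 - 144 = 9584
9584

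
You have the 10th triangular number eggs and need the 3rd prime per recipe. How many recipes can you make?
Convert the 10th triangular number (triangular index) → 10×11/2 = 55 (decimal)
Convert the 3rd prime (prime index) → 5 (decimal)
Compute 55 ÷ 5 = 11
11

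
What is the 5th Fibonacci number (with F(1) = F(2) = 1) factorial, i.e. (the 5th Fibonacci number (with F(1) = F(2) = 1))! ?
Convert the 5th Fibonacci number (with F(1) = F(2) = 1) (Fibonacci index) → 1, 1, 2, 3, 5 → 5 (decimal)
Compute 5! = 120
120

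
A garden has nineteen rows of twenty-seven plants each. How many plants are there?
Convert twenty-seven (English words) → 27 (decimal)
Convert nineteen (English words) → 19 (decimal)
Compute 27 × 19 = 513
513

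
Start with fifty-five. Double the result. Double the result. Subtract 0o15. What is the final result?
Convert fifty-five (English words) → 55 (decimal)
Start: 55
55 × 2 = 110
110 × 2 = 220
Convert 0o15 (octal) → 1×8 + 5 = 13 (decimal)
220 - 13 = 207
207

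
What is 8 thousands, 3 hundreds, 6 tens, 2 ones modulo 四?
Convert 8 thousands, 3 hundreds, 6 tens, 2 ones (place-value notation) → 8×1000 + 3×100 + 6×10 + 2 = 8362 (decimal)
Convert 四 (Chinese numeral) → 4 (decimal)
Compute 8362 mod 4 = 2
2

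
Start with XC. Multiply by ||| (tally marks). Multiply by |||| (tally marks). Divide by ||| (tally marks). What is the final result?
Convert XC (Roman numeral) → 90 (decimal)
Start: 90
Convert ||| (tally marks) → 3 (decimal)
90 × 3 = 270
Convert |||| (tally marks) → 4 (decimal)
270 × 4 = 1080
Convert ||| (tally marks) → 3 (decimal)
1080 ÷ 3 = 360
360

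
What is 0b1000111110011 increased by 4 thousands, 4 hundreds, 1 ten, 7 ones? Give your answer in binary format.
Convert 0b1000111110011 (binary) → 4096 + 256 + 128 + 64 + 32 + 16 + 2 + 1 = 4595 (decimal)
Convert 4 thousands, 4 hundreds, 1 ten, 7 ones (place-value notation) → 4×1000 + 4×100 + 1×10 + 7 = 4417 (decimal)
Compute 4595 + 4417 = 9012
Convert 9012 (decimal) → 9012 = 8192 + 512 + 256 + 32 + 16 + 4 → 0b10001100110100 (binary)
0b10001100110100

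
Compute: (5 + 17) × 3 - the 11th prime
Convert the 11th prime (prime index) → 31 (decimal)
Expression in decimal: (5 + 17) × 3 - 31
Parentheses first: 5 + 17 = 22
Multiply: 22 × 3 = 66
Subtract: 66 - 31 = 35
35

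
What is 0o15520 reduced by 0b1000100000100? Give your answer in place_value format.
Convert 0o15520 (octal) → 1×4096 + 5×512 + 5×64 + 2×8 = 6992 (decimal)
Convert 0b1000100000100 (binary) → 4096 + 256 + 4 = 4356 (decimal)
Compute 6992 - 4356 = 2636
Convert 2636 (decimal) → 2636 = 2×1000 + 6×100 + 3×10 + 6 → 2 thousands, 6 hundreds, 3 tens, 6 ones (place-value notation)
2 thousands, 6 hundreds, 3 tens, 6 ones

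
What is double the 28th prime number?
The 28th prime number = 107
Compute 107 × 2 = 214
214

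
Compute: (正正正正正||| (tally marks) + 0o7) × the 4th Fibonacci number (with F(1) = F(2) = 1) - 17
Convert 正正正正正||| (tally marks) → 5 + 5 + 5 + 5 + 5 + 3 = 28 (decimal)
Convert 0o7 (octal) → 7 (decimal)
Convert the 4th Fibonacci number (with F(1) = F(2) = 1) (Fibonacci index) → 1, 1, 2, 3 → 3 (decimal)
Expression in decimal: (28 + 7) × 3 - 17
Parentheses first: 28 + 7 = 35
Multiply: 35 × 3 = 105
Subtract: 105 - 17 = 88
88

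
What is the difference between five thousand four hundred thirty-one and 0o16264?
Convert five thousand four hundred thirty-one (English words) → 5×1000 + 4×100 + 31 = 5431 (decimal)
Convert 0o16264 (octal) → 1×4096 + 6×512 + 2×64 + 6×8 + 4 = 7348 (decimal)
Difference: |5431 - 7348| = 1917
1917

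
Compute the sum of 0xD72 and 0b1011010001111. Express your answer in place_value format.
Convert 0xD72 (hexadecimal) → 13×256 + 7×16 + 2 = 3442 (decimal)
Convert 0b1011010001111 (binary) → 4096 + 1024 + 512 + 128 + 8 + 4 + 2 + 1 = 5775 (decimal)
Compute 3442 + 5775 = 9217
Convert 9217 (decimal) → 9217 = 9×1000 + 2×100 + 1×10 + 7 → 9 thousands, 2 hundreds, 1 ten, 7 ones (place-value notation)
9 thousands, 2 hundreds, 1 ten, 7 ones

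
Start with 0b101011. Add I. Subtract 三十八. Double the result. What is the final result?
Convert 0b101011 (binary) → 32 + 8 + 2 + 1 = 43 (decimal)
Start: 43
Convert I (Roman numeral) → 1 (decimal)
43 + 1 = 44
Convert 三十八 (Chinese numeral) → 3×10 + 8 = 38 (decimal)
44 - 38 = 6
6 × 2 = 12
12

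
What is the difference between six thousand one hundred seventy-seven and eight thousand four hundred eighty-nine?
Convert six thousand one hundred seventy-seven (English words) → 6×1000 + 1×100 + 77 = 6177 (decimal)
Convert eight thousand four hundred eighty-nine (English words) → 8×1000 + 4×100 + 89 = 8489 (decimal)
Difference: |6177 - 8489| = 2312
2312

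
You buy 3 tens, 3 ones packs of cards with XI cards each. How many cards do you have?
Convert XI (Roman numeral) → 10 + 1 = 11 (decimal)
Convert 3 tens, 3 ones (place-value notation) → 3×10 + 3 = 33 (decimal)
Compute 11 × 33 = 363
363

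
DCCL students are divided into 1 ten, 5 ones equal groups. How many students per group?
Convert DCCL (Roman numeral) → 500 + 100 + 100 + 50 = 750 (decimal)
Convert 1 ten, 5 ones (place-value notation) → 1×10 + 5 = 15 (decimal)
Compute 750 ÷ 15 = 50
50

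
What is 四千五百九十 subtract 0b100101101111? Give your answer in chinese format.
Convert 四千五百九十 (Chinese numeral) → 4×1000 + 5×100 + 9×10 = 4590 (decimal)
Convert 0b100101101111 (binary) → 2048 + 256 + 64 + 32 + 8 + 4 + 2 + 1 = 2415 (decimal)
Compute 4590 - 2415 = 2175
Convert 2175 (decimal) → 2175 = 2×1000 + 1×100 + 7×10 + 5 → 二千一百七十五 (Chinese numeral)
二千一百七十五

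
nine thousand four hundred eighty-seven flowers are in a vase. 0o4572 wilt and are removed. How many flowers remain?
Convert nine thousand four hundred eighty-seven (English words) → 9×1000 + 4×100 + 87 = 9487 (decimal)
Convert 0o4572 (octal) → 4×512 + 5×64 + 7×8 + 2 = 2426 (decimal)
Compute 9487 - 2426 = 7061
7061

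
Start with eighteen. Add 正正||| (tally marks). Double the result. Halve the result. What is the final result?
Convert eighteen (English words) → 18 (decimal)
Start: 18
Convert 正正||| (tally marks) → 5 + 5 + 3 = 13 (decimal)
18 + 13 = 31
31 × 2 = 62
62 ÷ 2 = 31
31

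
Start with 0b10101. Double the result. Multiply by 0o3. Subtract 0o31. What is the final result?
Convert 0b10101 (binary) → 16 + 4 + 1 = 21 (decimal)
Start: 21
21 × 2 = 42
Convert 0o3 (octal) → 3 (decimal)
42 × 3 = 126
Convert 0o31 (octal) → 3×8 + 1 = 25 (decimal)
126 - 25 = 101
101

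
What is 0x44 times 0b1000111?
Convert 0x44 (hexadecimal) → 4×16 + 4 = 68 (decimal)
Convert 0b1000111 (binary) → 64 + 4 + 2 + 1 = 71 (decimal)
Compute 68 × 71 = 4828
4828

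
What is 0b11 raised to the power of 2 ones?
Convert 0b11 (binary) → 2 + 1 = 3 (decimal)
Convert 2 ones (place-value notation) → 2 (decimal)
Compute 3 ^ 2 = 9
9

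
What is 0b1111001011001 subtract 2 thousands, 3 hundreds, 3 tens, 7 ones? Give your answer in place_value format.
Convert 0b1111001011001 (binary) → 4096 + 2048 + 1024 + 512 + 64 + 16 + 8 + 1 = 7769 (decimal)
Convert 2 thousands, 3 hundreds, 3 tens, 7 ones (place-value notation) → 2×1000 + 3×100 + 3×10 + 7 = 2337 (decimal)
Compute 7769 - 2337 = 5432
Convert 5432 (decimal) → 5432 = 5×1000 + 4×100 + 3×10 + 2 → 5 thousands, 4 hundreds, 3 tens, 2 ones (place-value notation)
5 thousands, 4 hundreds, 3 tens, 2 ones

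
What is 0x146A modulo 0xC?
Convert 0x146A (hexadecimal) → 1×4096 + 4×256 + 6×16 + 10 = 5226 (decimal)
Convert 0xC (hexadecimal) → 12 (decimal)
Compute 5226 mod 12 = 6
6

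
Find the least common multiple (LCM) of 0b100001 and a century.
Convert 0b100001 (binary) → 32 + 1 = 33 (decimal)
Convert a century (colloquial) → 100 (decimal)
Compute lcm(33, 100) = 3300
3300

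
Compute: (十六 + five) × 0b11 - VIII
Convert 十六 (Chinese numeral) → 1×10 + 6 = 16 (decimal)
Convert five (English words) → 5 (decimal)
Convert 0b11 (binary) → 2 + 1 = 3 (decimal)
Convert VIII (Roman numeral) → 5 + 1 + 1 + 1 = 8 (decimal)
Expression in decimal: (16 + 5) × 3 - 8
Parentheses first: 16 + 5 = 21
Multiply: 21 × 3 = 63
Subtract: 63 - 8 = 55
55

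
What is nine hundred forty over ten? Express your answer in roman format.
Convert nine hundred forty (English words) → 9×100 + 40 = 940 (decimal)
Convert ten (English words) → 10 (decimal)
Compute 940 ÷ 10 = 94
Convert 94 (decimal) → 94 = 90 + 4 → XCIV (Roman numeral)
XCIV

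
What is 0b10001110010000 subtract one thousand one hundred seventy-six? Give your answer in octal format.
Convert 0b10001110010000 (binary) → 8192 + 512 + 256 + 128 + 16 = 9104 (decimal)
Convert one thousand one hundred seventy-six (English words) → 1×1000 + 1×100 + 76 = 1176 (decimal)
Compute 9104 - 1176 = 7928
Convert 7928 (decimal) → 7928 = 1×4096 + 7×512 + 3×64 + 7×8 → 0o17370 (octal)
0o17370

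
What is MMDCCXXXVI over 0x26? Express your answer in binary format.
Convert MMDCCXXXVI (Roman numeral) → 1000 + 1000 + 500 + 100 + 100 + 10 + 10 + 10 + 5 + 1 = 2736 (decimal)
Convert 0x26 (hexadecimal) → 2×16 + 6 = 38 (decimal)
Compute 2736 ÷ 38 = 72
Convert 72 (decimal) → 72 = 64 + 8 → 0b1001000 (binary)
0b1001000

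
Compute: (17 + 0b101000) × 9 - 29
Convert 0b101000 (binary) → 32 + 8 = 40 (decimal)
Expression in decimal: (17 + 40) × 9 - 29
Parentheses first: 17 + 40 = 57
Multiply: 57 × 9 = 513
Subtract: 513 - 29 = 484
484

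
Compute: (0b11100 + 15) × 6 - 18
Convert 0b11100 (binary) → 16 + 8 + 4 = 28 (decimal)
Expression in decimal: (28 + 15) × 6 - 18
Parentheses first: 28 + 15 = 43
Multiply: 43 × 6 = 258
Subtract: 258 - 18 = 240
240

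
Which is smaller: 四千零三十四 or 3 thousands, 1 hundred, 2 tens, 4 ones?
Convert 四千零三十四 (Chinese numeral) → 4×1000 + 3×10 + 4 = 4034 (decimal)
Convert 3 thousands, 1 hundred, 2 tens, 4 ones (place-value notation) → 3×1000 + 1×100 + 2×10 + 4 = 3124 (decimal)
Compare 4034 vs 3124: smaller = 3124
3124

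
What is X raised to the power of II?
Convert X (Roman numeral) → 10 (decimal)
Convert II (Roman numeral) → 1 + 1 = 2 (decimal)
Compute 10 ^ 2 = 100
100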